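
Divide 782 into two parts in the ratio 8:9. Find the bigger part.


Total parts = 8 + 9 = 17
Value per part = 782 / 17 = 46
First share = 8 * 46 = 368
Second share = 9 * 46 = 414
Larger share = 414

414


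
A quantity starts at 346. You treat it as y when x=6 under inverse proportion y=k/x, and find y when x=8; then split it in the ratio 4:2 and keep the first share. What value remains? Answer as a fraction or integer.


Start with 346.
Step 1: Inverse prop: k = (346)*6; new y = k/8 = 346*6/8 = 519/2
Step 2: Split 4:2, first share = 519/2 * 4/6 = 173
Final result = 173

173


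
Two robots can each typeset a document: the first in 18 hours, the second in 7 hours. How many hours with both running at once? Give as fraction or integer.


Rate of A = 1/18 job per hour
Rate of B = 1/7 job per hour
Combined rate = 1/18 + 1/7
Find common denominator: (7 + 18)/(18*7) = 25/126
Combined rate = 25/126 job per hour
Time together = 1 / (25/126) = 126/25 hours

126/25


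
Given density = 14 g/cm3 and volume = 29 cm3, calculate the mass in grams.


Using mass = density * volume
Density = 14 g/cm3
Volume = 29 cm3
Mass = 14 * 29
= 406 g

406


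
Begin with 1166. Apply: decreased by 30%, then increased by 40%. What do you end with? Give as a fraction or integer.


Start: 1166
Step 1: decrease by 30% => multiply by 70/100
  1166 * 70/100 = 4081/5
Step 2: increase by 40% => multiply by 140/100
  4081/5 * 140/100 = 28567/25
Final value = 28567/25

28567/25


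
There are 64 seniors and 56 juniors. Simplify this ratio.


Find GCD(64, 56)
GCD = 8
Divide both by 8: 64/8 = 8, 56/8 = 7
Simplified ratio = 8:7

8:7


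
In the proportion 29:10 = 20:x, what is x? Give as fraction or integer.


Setting up: 29/10 = 20/x
Cross multiply: 29 * x = 10 * 20
29x = 200
x = 200/29
x = 200/29

200/29


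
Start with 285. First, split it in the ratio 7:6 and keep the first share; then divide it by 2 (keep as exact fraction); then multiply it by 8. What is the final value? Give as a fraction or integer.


Start with 285.
Step 1: Split 7:6, first share = 285 * 7/13 = 1995/13
Step 2: Divide by 2: 1995/13 / 2 = 1995/26
Step 3: Multiply by 8: 1995/26 * 8 = 7980/13
Final result = 7980/13

7980/13


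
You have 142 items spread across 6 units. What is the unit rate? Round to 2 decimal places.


Total items = 142
Number of units = 6
Unit rate = 142 / 6
= 23.67 items per unit

23.67


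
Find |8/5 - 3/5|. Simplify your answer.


Simplify: 8/5 = 8/5 and 3/5 = 3/5
Find common denominator: LCD = 5
Convert: 8/5 and 3/5
Difference = |8 - 3|/5 = 5/5
Simplified = 1

1


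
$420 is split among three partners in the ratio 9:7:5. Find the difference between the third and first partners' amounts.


Total parts = 9 + 7 + 5 = 21
Value per part = 420 / 21 = 20
Shares: 9*20=180, 7*20=140, 5*20=100
Third share = 100, first share = 180
Difference = |100 - 180| = 80

80


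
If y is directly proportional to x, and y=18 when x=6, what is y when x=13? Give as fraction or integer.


Direct proportion: y = kx
Find k: k = 18/6 = 3
Compute y at x=13: y = 3 * 13
y = 39

39


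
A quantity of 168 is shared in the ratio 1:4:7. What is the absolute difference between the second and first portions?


Total parts = 1 + 4 + 7 = 12
Value per part = 168 / 12 = 14
Shares: 1*14=14, 4*14=56, 7*14=98
Second share = 56, first share = 14
Difference = |56 - 14| = 42

42


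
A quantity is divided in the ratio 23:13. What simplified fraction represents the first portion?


Total parts = 23 + 13 = 36
First part fraction = 23/36
Simplify: 23/36 = 23/36

23/36


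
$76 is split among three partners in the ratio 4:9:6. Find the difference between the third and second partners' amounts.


Total parts = 4 + 9 + 6 = 19
Value per part = 76 / 19 = 4
Shares: 4*4=16, 9*4=36, 6*4=24
Third share = 24, second share = 36
Difference = |24 - 36| = 12

12


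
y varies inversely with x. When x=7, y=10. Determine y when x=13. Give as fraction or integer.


Inverse proportion: y = k/x
Find k: k = 7 * 10 = 70
Compute y at x=13: y = 70/13
y = 70/13

70/13


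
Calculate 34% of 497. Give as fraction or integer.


Compute 34% of 497
Convert percentage: 34% = 34/100
Multiply: 497 * 34/100
= 16898/100
= 8449/50

8449/50


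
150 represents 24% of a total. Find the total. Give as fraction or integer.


Given: 150 is 24% of the whole
Set up: 150 = 24/100 * whole
whole = 150 * 100 / 24
whole = 15000 / 24
whole = 625

625


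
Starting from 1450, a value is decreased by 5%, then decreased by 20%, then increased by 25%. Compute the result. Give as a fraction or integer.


Start: 1450
Step 1: decrease by 5% => multiply by 95/100
  1450 * 95/100 = 2755/2
Step 2: decrease by 20% => multiply by 80/100
  2755/2 * 80/100 = 1102
Step 3: increase by 25% => multiply by 125/100
  1102 * 125/100 = 2755/2
Final value = 2755/2

2755/2


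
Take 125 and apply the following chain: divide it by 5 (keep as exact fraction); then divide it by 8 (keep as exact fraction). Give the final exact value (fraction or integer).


Start with 125.
Step 1: Divide by 5: 125 / 5 = 25
Step 2: Divide by 8: 25 / 8 = 25/8
Final result = 25/8

25/8


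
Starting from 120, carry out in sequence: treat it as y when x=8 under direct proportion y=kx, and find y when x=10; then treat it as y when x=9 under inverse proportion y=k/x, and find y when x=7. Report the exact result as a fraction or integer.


Start with 120.
Step 1: Direct prop: k = (120)/8; new y = k*10 = 120*10/8 = 150
Step 2: Inverse prop: k = (150)*9; new y = k/7 = 150*9/7 = 1350/7
Final result = 1350/7

1350/7


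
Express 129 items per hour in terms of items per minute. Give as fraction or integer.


Converting from per hour to per minute
Rate = 129 items per hour
Divide by 60: 129/60
= 43/20 items per minute

43/20


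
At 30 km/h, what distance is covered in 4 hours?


Using distance = speed * time
Speed = 30 km/h
Time = 4 hours
Distance = 30 * 4
= 120 km

120


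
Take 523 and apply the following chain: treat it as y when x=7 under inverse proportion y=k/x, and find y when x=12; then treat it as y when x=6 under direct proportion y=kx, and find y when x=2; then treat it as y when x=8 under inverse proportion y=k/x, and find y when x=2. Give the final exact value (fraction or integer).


Start with 523.
Step 1: Inverse prop: k = (523)*7; new y = k/12 = 523*7/12 = 3661/12
Step 2: Direct prop: k = (3661/12)/6; new y = k*2 = 3661/12*2/6 = 3661/36
Step 3: Inverse prop: k = (3661/36)*8; new y = k/2 = 3661/36*8/2 = 3661/9
Final result = 3661/9

3661/9


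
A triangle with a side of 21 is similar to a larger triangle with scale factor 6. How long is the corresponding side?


Similar triangles have proportional sides
Scale factor = 6
Smaller side = 21
Corresponding larger side = 21 * 6
= 126

126


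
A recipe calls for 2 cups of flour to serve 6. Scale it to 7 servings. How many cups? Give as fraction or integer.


Original: 2 cups for 6 servings
Target servings = 7
Scaling factor = 7/6
New amount = 2 * 7/6
= 14/6
= 7/3 cups

7/3


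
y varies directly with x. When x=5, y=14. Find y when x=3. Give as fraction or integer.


Direct proportion: y = kx
Find k: k = 14/5 = 14/5
Compute y at x=3: y = 14/5 * 3
y = 42/5

42/5


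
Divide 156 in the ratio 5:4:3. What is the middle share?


Ratio = 5:4:3
Total parts = 5 + 4 + 3 = 12
Value per part = 156 / 12 = 13
First share = 5 * 13 = 65
Middle share = 4 * 13 = 52
Third share = 3 * 13 = 39

52


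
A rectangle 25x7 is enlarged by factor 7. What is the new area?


Original dimensions: 25 x 7
Enlargement factor = 7
New width = 25 * 7 = 175
New height = 7 * 7 = 49
New area = 175 * 49 = 8575

8575


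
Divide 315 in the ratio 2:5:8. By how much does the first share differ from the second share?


Total parts = 2 + 5 + 8 = 15
Value per part = 315 / 15 = 21
Shares: 2*21=42, 5*21=105, 8*21=168
First share = 42, second share = 105
Difference = |42 - 105| = 63

63


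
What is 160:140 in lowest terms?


Find GCD(160, 140)
GCD = 20
Divide both by 20: 160/20 = 8, 140/20 = 7
Simplified ratio = 8:7

8:7


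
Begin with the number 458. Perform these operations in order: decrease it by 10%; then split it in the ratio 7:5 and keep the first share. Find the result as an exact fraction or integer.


Start with 458.
Step 1: Decrease by 10%: 458 * 90/100 = 2061/5
Step 2: Split 7:5, first share = 2061/5 * 7/12 = 4809/20
Final result = 4809/20

4809/20


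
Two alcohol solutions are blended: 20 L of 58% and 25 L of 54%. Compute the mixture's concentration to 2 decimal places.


Solute in mixture 1 = 58% of 20 L = 20*58/100 = 58/5 L
Solute in mixture 2 = 54% of 25 L = 25*54/100 = 27/2 L
Total solute = 58/5 + 27/2 = 251/10 L
Total volume = 20 + 25 = 45 L
Final concentration = 251/10/45 * 100 = 55.78%

55.78


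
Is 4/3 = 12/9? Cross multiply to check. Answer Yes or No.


Cross multiply to check 4/3 = 12/9
Left cross product: 4 * 9 = 36
Right cross product: 3 * 12 = 36
36 = 36
Equal, so proportions match => Yes

Yes


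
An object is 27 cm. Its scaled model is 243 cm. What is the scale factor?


Original length = 27 cm
Scaled length = 243 cm
Scale factor = 243 / 27
= 9

9


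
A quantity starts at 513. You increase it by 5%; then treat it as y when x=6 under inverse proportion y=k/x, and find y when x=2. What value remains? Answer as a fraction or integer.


Start with 513.
Step 1: Increase by 5%: 513 * 105/100 = 10773/20
Step 2: Inverse prop: k = (10773/20)*6; new y = k/2 = 10773/20*6/2 = 32319/20
Final result = 32319/20

32319/20


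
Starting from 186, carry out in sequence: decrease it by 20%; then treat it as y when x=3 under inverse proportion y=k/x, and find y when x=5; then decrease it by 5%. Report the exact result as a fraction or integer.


Start with 186.
Step 1: Decrease by 20%: 186 * 80/100 = 744/5
Step 2: Inverse prop: k = (744/5)*3; new y = k/5 = 744/5*3/5 = 2232/25
Step 3: Decrease by 5%: 2232/25 * 95/100 = 10602/125
Final result = 10602/125

10602/125


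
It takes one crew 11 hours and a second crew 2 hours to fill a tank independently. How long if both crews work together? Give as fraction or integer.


Rate of A = 1/11 job per hour
Rate of B = 1/2 job per hour
Combined rate = 1/11 + 1/2
Find common denominator: (2 + 11)/(11*2) = 13/22
Combined rate = 13/22 job per hour
Time together = 1 / (13/22) = 22/13 hours

22/13


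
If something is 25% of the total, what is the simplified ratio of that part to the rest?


Part = 25%, Remainder = 75%
Ratio = 25:75
GCD(25, 75) = 25
Simplify: 1:3 = 1:3

1:3


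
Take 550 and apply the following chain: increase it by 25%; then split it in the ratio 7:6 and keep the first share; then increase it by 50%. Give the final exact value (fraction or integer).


Start with 550.
Step 1: Increase by 25%: 550 * 125/100 = 1375/2
Step 2: Split 7:6, first share = 1375/2 * 7/13 = 9625/26
Step 3: Increase by 50%: 9625/26 * 150/100 = 28875/52
Final result = 28875/52

28875/52


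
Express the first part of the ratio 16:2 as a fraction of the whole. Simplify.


Total parts = 16 + 2 = 18
First part fraction = 16/18
Simplify: 16/18 = 8/9

8/9


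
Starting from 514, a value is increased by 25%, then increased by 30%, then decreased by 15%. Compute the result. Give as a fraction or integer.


Start: 514
Step 1: increase by 25% => multiply by 125/100
  514 * 125/100 = 1285/2
Step 2: increase by 30% => multiply by 130/100
  1285/2 * 130/100 = 3341/4
Step 3: decrease by 15% => multiply by 85/100
  3341/4 * 85/100 = 56797/80
Final value = 56797/80

56797/80


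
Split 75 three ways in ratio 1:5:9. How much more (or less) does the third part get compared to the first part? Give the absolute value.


Total parts = 1 + 5 + 9 = 15
Value per part = 75 / 15 = 5
Shares: 1*5=5, 5*5=25, 9*5=45
Third share = 45, first share = 5
Difference = |45 - 5| = 40

40


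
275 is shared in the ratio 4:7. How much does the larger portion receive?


Total parts = 4 + 7 = 11
Value per part = 275 / 11 = 25
First share = 4 * 25 = 100
Second share = 7 * 25 = 175
Larger share = 175

175


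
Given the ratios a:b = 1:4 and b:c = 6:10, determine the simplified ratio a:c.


Given a:b = 1:4 and b:c = 6:10
Make b consistent. Multiply first ratio by 6: a:b = 6:24
Multiply second ratio by 4: b:c = 24:40
Now b = 24 in both, so a:b:c = 6:24:40
Therefore a:c = 6:40
Simplify by GCD: a:c = 3:20

3:20


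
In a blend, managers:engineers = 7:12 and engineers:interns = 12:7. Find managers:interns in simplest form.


Given a:b = 7:12 and b:c = 12:7
Make b consistent. Multiply first ratio by 12: a:b = 84:144
Multiply second ratio by 12: b:c = 144:84
Now b = 144 in both, so a:b:c = 84:144:84
Therefore a:c = 84:84
Simplify by GCD: a:c = 1:1

1:1


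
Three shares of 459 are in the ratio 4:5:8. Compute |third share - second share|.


Total parts = 4 + 5 + 8 = 17
Value per part = 459 / 17 = 27
Shares: 4*27=108, 5*27=135, 8*27=216
Third share = 216, second share = 135
Difference = |216 - 135| = 81

81


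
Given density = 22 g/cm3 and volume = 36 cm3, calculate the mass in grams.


Using mass = density * volume
Density = 22 g/cm3
Volume = 36 cm3
Mass = 22 * 36
= 792 g

792


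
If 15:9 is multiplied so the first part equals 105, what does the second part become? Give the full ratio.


Original ratio: 15:9
First term target: 105
Scale factor = 105 / 15 = 7
Multiply second term: 9 * 7 = 63
Equivalent ratio = 105:63

105:63


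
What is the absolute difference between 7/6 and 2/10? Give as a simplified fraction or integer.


Simplify: 7/6 = 7/6 and 2/10 = 1/5
Find common denominator: LCD = 30
Convert: 35/30 and 6/30
Difference = |35 - 6|/30 = 29/30
Simplified = 29/30

29/30


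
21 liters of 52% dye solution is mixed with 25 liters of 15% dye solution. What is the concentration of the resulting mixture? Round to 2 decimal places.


Solute in mixture 1 = 52% of 21 L = 21*52/100 = 273/25 L
Solute in mixture 2 = 15% of 25 L = 25*15/100 = 15/4 L
Total solute = 273/25 + 15/4 = 1467/100 L
Total volume = 21 + 25 = 46 L
Final concentration = 1467/100/46 * 100 = 31.89%

31.89


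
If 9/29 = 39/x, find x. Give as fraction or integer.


Setting up: 9/29 = 39/x
Cross multiply: 9 * x = 29 * 39
9x = 1131
x = 1131/9
x = 377/3

377/3


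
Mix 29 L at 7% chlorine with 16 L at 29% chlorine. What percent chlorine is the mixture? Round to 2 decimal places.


Solute in mixture 1 = 7% of 29 L = 29*7/100 = 203/100 L
Solute in mixture 2 = 29% of 16 L = 16*29/100 = 116/25 L
Total solute = 203/100 + 116/25 = 667/100 L
Total volume = 29 + 16 = 45 L
Final concentration = 667/100/45 * 100 = 14.82%

14.82


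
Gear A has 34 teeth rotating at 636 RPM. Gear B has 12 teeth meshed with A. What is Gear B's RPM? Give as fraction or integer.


Gear ratio: teeth_A * RPM_A = teeth_B * RPM_B
34 * 636 = 12 * RPM_B
21624 = 12 * RPM_B
RPM_B = 21624 / 12
RPM_B = 1802

1802


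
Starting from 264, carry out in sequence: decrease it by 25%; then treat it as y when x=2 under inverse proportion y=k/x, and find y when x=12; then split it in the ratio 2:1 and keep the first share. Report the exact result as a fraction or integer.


Start with 264.
Step 1: Decrease by 25%: 264 * 75/100 = 198
Step 2: Inverse prop: k = (198)*2; new y = k/12 = 198*2/12 = 33
Step 3: Split 2:1, first share = 33 * 2/3 = 22
Final result = 22

22


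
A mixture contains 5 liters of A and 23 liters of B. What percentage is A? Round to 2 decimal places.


Volume of A = 5 L
Volume of B = 23 L
Total volume = 5 + 23 = 28 L
Percentage of A = (5/28) * 100
= 17.86%

17.86


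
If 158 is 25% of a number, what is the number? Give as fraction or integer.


Given: 158 is 25% of the whole
Set up: 158 = 25/100 * whole
whole = 158 * 100 / 25
whole = 15800 / 25
whole = 632

632


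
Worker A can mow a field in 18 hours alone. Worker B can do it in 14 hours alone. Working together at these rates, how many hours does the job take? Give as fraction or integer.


Rate of A = 1/18 job per hour
Rate of B = 1/14 job per hour
Combined rate = 1/18 + 1/14
Find common denominator: (14 + 18)/(18*14) = 32/252
Combined rate = 8/63 job per hour
Time together = 1 / (8/63) = 63/8 hours

63/8


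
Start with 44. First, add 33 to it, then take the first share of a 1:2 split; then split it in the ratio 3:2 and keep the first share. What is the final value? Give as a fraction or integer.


Start with 44.
Step 1: Add 33: 44+33=77; split 1:2 first = 77*1/3 = 77/3
Step 2: Split 3:2, first share = 77/3 * 3/5 = 77/5
Final result = 77/5

77/5


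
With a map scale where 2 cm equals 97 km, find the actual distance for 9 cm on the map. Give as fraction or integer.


Map scale: 2 cm = 97 km
Measured distance on map = 9 cm
Set up proportion: 9 * 97 / 2
= 873 / 2
= 873/2 km

873/2


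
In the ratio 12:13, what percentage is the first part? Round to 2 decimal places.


Total parts = 12 + 13 = 25
First part fraction = 12/25
Percentage = (12/25) * 100
= 0.48 * 100
= 48.00%

48.00


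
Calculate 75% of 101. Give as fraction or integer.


Compute 75% of 101
Convert percentage: 75% = 75/100
Multiply: 101 * 75/100
= 7575/100
= 303/4

303/4


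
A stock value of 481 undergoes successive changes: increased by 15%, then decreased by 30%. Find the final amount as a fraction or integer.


Start: 481
Step 1: increase by 15% => multiply by 115/100
  481 * 115/100 = 11063/20
Step 2: decrease by 30% => multiply by 70/100
  11063/20 * 70/100 = 77441/200
Final value = 77441/200

77441/200


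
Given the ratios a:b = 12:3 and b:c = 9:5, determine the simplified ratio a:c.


Given a:b = 12:3 and b:c = 9:5
Make b consistent. Multiply first ratio by 9: a:b = 108:27
Multiply second ratio by 3: b:c = 27:15
Now b = 27 in both, so a:b:c = 108:27:15
Therefore a:c = 108:15
Simplify by GCD: a:c = 36:5

36:5


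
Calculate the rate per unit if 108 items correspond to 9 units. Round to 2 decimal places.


Total items = 108
Number of units = 9
Unit rate = 108 / 9
= 12 items per unit

12


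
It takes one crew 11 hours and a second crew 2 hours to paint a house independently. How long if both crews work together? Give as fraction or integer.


Rate of A = 1/11 job per hour
Rate of B = 1/2 job per hour
Combined rate = 1/11 + 1/2
Find common denominator: (2 + 11)/(11*2) = 13/22
Combined rate = 13/22 job per hour
Time together = 1 / (13/22) = 22/13 hours

22/13


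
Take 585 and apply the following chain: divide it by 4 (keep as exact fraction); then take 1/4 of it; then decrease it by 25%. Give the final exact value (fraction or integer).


Start with 585.
Step 1: Divide by 4: 585 / 4 = 585/4
Step 2: Take 1/4: 585/4 * 1/4 = 585/16
Step 3: Decrease by 25%: 585/16 * 75/100 = 1755/64
Final result = 1755/64

1755/64


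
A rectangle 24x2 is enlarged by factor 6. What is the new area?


Original dimensions: 24 x 2
Enlargement factor = 6
New width = 24 * 6 = 144
New height = 2 * 6 = 12
New area = 144 * 12 = 1728

1728


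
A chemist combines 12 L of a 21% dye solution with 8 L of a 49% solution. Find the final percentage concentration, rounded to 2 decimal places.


Solute in mixture 1 = 21% of 12 L = 12*21/100 = 63/25 L
Solute in mixture 2 = 49% of 8 L = 8*49/100 = 98/25 L
Total solute = 63/25 + 98/25 = 161/25 L
Total volume = 12 + 8 = 20 L
Final concentration = 161/25/20 * 100 = 32.20%

32.20


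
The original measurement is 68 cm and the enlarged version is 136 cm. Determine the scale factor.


Original length = 68 cm
Scaled length = 136 cm
Scale factor = 136 / 68
= 2

2


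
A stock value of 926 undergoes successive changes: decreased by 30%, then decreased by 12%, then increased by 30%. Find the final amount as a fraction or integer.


Start: 926
Step 1: decrease by 30% => multiply by 70/100
  926 * 70/100 = 3241/5
Step 2: decrease by 12% => multiply by 88/100
  3241/5 * 88/100 = 71302/125
Step 3: increase by 30% => multiply by 130/100
  71302/125 * 130/100 = 463463/625
Final value = 463463/625

463463/625


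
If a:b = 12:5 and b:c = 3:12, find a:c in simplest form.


Given a:b = 12:5 and b:c = 3:12
Make b consistent. Multiply first ratio by 3: a:b = 36:15
Multiply second ratio by 5: b:c = 15:60
Now b = 15 in both, so a:b:c = 36:15:60
Therefore a:c = 36:60
Simplify by GCD: a:c = 3:5

3:5


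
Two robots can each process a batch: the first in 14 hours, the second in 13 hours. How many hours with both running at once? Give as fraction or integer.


Rate of A = 1/14 job per hour
Rate of B = 1/13 job per hour
Combined rate = 1/14 + 1/13
Find common denominator: (13 + 14)/(14*13) = 27/182
Combined rate = 27/182 job per hour
Time together = 1 / (27/182) = 182/27 hours

182/27


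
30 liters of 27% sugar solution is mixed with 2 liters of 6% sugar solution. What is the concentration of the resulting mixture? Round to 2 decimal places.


Solute in mixture 1 = 27% of 30 L = 30*27/100 = 81/10 L
Solute in mixture 2 = 6% of 2 L = 2*6/100 = 3/25 L
Total solute = 81/10 + 3/25 = 411/50 L
Total volume = 30 + 2 = 32 L
Final concentration = 411/50/32 * 100 = 25.69%

25.69


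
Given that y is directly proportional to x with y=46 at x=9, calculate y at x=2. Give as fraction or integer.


Direct proportion: y = kx
Find k: k = 46/9 = 46/9
Compute y at x=2: y = 46/9 * 2
y = 92/9

92/9


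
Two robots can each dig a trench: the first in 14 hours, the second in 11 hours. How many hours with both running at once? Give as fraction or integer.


Rate of A = 1/14 job per hour
Rate of B = 1/11 job per hour
Combined rate = 1/14 + 1/11
Find common denominator: (11 + 14)/(14*11) = 25/154
Combined rate = 25/154 job per hour
Time together = 1 / (25/154) = 154/25 hours

154/25


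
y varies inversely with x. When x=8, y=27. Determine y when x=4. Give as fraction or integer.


Inverse proportion: y = k/x
Find k: k = 8 * 27 = 216
Compute y at x=4: y = 216/4
y = 54

54


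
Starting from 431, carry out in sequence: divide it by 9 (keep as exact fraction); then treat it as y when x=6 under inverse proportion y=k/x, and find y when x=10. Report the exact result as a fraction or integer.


Start with 431.
Step 1: Divide by 9: 431 / 9 = 431/9
Step 2: Inverse prop: k = (431/9)*6; new y = k/10 = 431/9*6/10 = 431/15
Final result = 431/15

431/15


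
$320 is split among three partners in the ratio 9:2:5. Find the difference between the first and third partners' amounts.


Total parts = 9 + 2 + 5 = 16
Value per part = 320 / 16 = 20
Shares: 9*20=180, 2*20=40, 5*20=100
First share = 180, third share = 100
Difference = |180 - 100| = 80

80


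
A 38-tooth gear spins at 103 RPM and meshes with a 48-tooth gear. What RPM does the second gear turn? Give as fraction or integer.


Gear ratio: teeth_A * RPM_A = teeth_B * RPM_B
38 * 103 = 48 * RPM_B
3914 = 48 * RPM_B
RPM_B = 3914 / 48
RPM_B = 1957/24

1957/24


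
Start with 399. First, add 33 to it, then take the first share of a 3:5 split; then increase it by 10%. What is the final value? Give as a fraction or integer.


Start with 399.
Step 1: Add 33: 399+33=432; split 3:5 first = 432*3/8 = 162
Step 2: Increase by 10%: 162 * 110/100 = 891/5
Final result = 891/5

891/5


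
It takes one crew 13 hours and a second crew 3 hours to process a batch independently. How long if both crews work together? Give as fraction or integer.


Rate of A = 1/13 job per hour
Rate of B = 1/3 job per hour
Combined rate = 1/13 + 1/3
Find common denominator: (3 + 13)/(13*3) = 16/39
Combined rate = 16/39 job per hour
Time together = 1 / (16/39) = 39/16 hours

39/16


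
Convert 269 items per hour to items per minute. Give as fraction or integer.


Converting from per hour to per minute
Rate = 269 items per hour
Divide by 60: 269/60
= 269/60 items per minute

269/60


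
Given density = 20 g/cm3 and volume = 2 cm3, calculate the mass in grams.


Using mass = density * volume
Density = 20 g/cm3
Volume = 2 cm3
Mass = 20 * 2
= 40 g

40


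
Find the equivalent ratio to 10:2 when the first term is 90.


Original ratio: 10:2
First term target: 90
Scale factor = 90 / 10 = 9
Multiply second term: 2 * 9 = 18
Equivalent ratio = 90:18

90:18


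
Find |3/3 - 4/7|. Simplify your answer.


Simplify: 3/3 = 1 and 4/7 = 4/7
Find common denominator: LCD = 7
Convert: 7/7 and 4/7
Difference = |7 - 4|/7 = 3/7
Simplified = 3/7

3/7


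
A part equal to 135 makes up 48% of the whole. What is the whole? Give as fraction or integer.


Given: 135 is 48% of the whole
Set up: 135 = 48/100 * whole
whole = 135 * 100 / 48
whole = 13500 / 48
whole = 1125/4

1125/4


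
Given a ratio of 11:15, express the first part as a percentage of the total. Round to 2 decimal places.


Total parts = 11 + 15 = 26
First part fraction = 11/26
Percentage = (11/26) * 100
= 0.423077 * 100
= 42.31%

42.31


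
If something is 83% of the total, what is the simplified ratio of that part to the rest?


Part = 83%, Remainder = 17%
Ratio = 83:17
GCD(83, 17) = 1
Simplify: 83:17 = 83:17

83:17


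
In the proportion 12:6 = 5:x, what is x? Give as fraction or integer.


Setting up: 12/6 = 5/x
Cross multiply: 12 * x = 6 * 5
12x = 30
x = 30/12
x = 5/2

5/2


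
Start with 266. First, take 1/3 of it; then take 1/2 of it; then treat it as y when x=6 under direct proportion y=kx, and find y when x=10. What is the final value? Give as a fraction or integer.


Start with 266.
Step 1: Take 1/3: 266 * 1/3 = 266/3
Step 2: Take 1/2: 266/3 * 1/2 = 133/3
Step 3: Direct prop: k = (133/3)/6; new y = k*10 = 133/3*10/6 = 665/9
Final result = 665/9

665/9


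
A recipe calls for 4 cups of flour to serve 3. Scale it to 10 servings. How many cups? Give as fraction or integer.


Original: 4 cups for 3 servings
Target servings = 10
Scaling factor = 10/3
New amount = 4 * 10/3
= 40/3
= 40/3 cups

40/3


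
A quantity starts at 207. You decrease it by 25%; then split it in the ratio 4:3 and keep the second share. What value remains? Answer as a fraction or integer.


Start with 207.
Step 1: Decrease by 25%: 207 * 75/100 = 621/4
Step 2: Split 4:3, second share = 621/4 * 3/7 = 1863/28
Final result = 1863/28

1863/28


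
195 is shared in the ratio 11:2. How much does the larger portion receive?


Total parts = 11 + 2 = 13
Value per part = 195 / 13 = 15
First share = 11 * 15 = 165
Second share = 2 * 15 = 30
Larger share = 165

165


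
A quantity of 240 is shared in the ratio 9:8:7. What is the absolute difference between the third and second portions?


Total parts = 9 + 8 + 7 = 24
Value per part = 240 / 24 = 10
Shares: 9*10=90, 8*10=80, 7*10=70
Third share = 70, second share = 80
Difference = |70 - 80| = 10

10


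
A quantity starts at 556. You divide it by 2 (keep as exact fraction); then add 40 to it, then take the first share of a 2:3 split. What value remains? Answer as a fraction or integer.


Start with 556.
Step 1: Divide by 2: 556 / 2 = 278
Step 2: Add 40: 278+40=318; split 2:3 first = 318*2/5 = 636/5
Final result = 636/5

636/5


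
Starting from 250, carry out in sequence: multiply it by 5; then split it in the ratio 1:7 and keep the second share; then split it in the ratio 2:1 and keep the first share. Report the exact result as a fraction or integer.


Start with 250.
Step 1: Multiply by 5: 250 * 5 = 1250
Step 2: Split 1:7, second share = 1250 * 7/8 = 4375/4
Step 3: Split 2:1, first share = 4375/4 * 2/3 = 4375/6
Final result = 4375/6

4375/6


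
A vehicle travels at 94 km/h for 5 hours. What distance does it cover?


Using distance = speed * time
Speed = 94 km/h
Time = 5 hours
Distance = 94 * 5
= 470 km

470


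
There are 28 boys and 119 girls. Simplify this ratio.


Find GCD(28, 119)
GCD = 7
Divide both by 7: 28/7 = 4, 119/7 = 17
Simplified ratio = 4:17

4:17


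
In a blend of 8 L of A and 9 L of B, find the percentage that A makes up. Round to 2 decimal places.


Volume of A = 8 L
Volume of B = 9 L
Total volume = 8 + 9 = 17 L
Percentage of A = (8/17) * 100
= 47.06%

47.06


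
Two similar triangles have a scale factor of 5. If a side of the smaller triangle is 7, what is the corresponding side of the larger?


Similar triangles have proportional sides
Scale factor = 5
Smaller side = 7
Corresponding larger side = 7 * 5
= 35

35


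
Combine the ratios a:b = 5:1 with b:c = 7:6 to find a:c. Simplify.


Given a:b = 5:1 and b:c = 7:6
Make b consistent. Multiply first ratio by 7: a:b = 35:7
Multiply second ratio by 1: b:c = 7:6
Now b = 7 in both, so a:b:c = 35:7:6
Therefore a:c = 35:6
Simplify by GCD: a:c = 35:6

35:6


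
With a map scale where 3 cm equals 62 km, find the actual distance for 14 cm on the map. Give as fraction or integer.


Map scale: 3 cm = 62 km
Measured distance on map = 14 cm
Set up proportion: 14 * 62 / 3
= 868 / 3
= 868/3 km

868/3


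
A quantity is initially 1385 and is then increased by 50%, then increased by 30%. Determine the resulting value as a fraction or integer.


Start: 1385
Step 1: increase by 50% => multiply by 150/100
  1385 * 150/100 = 4155/2
Step 2: increase by 30% => multiply by 130/100
  4155/2 * 130/100 = 10803/4
Final value = 10803/4

10803/4


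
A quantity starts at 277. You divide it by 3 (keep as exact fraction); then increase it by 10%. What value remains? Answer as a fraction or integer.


Start with 277.
Step 1: Divide by 3: 277 / 3 = 277/3
Step 2: Increase by 10%: 277/3 * 110/100 = 3047/30
Final result = 3047/30

3047/30


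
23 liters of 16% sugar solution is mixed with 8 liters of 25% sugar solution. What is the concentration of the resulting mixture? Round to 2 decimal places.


Solute in mixture 1 = 16% of 23 L = 23*16/100 = 92/25 L
Solute in mixture 2 = 25% of 8 L = 8*25/100 = 2 L
Total solute = 92/25 + 2 = 142/25 L
Total volume = 23 + 8 = 31 L
Final concentration = 142/25/31 * 100 = 18.32%

18.32


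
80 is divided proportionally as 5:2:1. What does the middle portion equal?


Ratio = 5:2:1
Total parts = 5 + 2 + 1 = 8
Value per part = 80 / 8 = 10
First share = 5 * 10 = 50
Middle share = 2 * 10 = 20
Third share = 1 * 10 = 10

20


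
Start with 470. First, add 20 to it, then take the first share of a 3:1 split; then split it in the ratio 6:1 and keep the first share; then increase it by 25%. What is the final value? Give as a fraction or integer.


Start with 470.
Step 1: Add 20: 470+20=490; split 3:1 first = 490*3/4 = 735/2
Step 2: Split 6:1, first share = 735/2 * 6/7 = 315
Step 3: Increase by 25%: 315 * 125/100 = 1575/4
Final result = 1575/4

1575/4


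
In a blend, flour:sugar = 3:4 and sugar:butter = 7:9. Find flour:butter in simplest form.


Given a:b = 3:4 and b:c = 7:9
Make b consistent. Multiply first ratio by 7: a:b = 21:28
Multiply second ratio by 4: b:c = 28:36
Now b = 28 in both, so a:b:c = 21:28:36
Therefore a:c = 21:36
Simplify by GCD: a:c = 7:12

7:12


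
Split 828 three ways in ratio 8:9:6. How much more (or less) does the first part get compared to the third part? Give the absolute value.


Total parts = 8 + 9 + 6 = 23
Value per part = 828 / 23 = 36
Shares: 8*36=288, 9*36=324, 6*36=216
First share = 288, third share = 216
Difference = |288 - 216| = 72

72


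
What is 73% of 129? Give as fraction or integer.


Compute 73% of 129
Convert percentage: 73% = 73/100
Multiply: 129 * 73/100
= 9417/100
= 9417/100

9417/100


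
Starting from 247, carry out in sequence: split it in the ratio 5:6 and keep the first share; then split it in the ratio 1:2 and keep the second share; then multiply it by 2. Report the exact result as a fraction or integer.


Start with 247.
Step 1: Split 5:6, first share = 247 * 5/11 = 1235/11
Step 2: Split 1:2, second share = 1235/11 * 2/3 = 2470/33
Step 3: Multiply by 2: 2470/33 * 2 = 4940/33
Final result = 4940/33

4940/33


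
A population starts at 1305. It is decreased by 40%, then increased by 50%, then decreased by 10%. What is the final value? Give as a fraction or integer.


Start: 1305
Step 1: decrease by 40% => multiply by 60/100
  1305 * 60/100 = 783
Step 2: increase by 50% => multiply by 150/100
  783 * 150/100 = 2349/2
Step 3: decrease by 10% => multiply by 90/100
  2349/2 * 90/100 = 21141/20
Final value = 21141/20

21141/20


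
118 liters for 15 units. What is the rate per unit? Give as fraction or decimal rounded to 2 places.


Total liters = 118
Number of units = 15
Unit rate = 118 / 15
= 7.87 liters per unit

7.87


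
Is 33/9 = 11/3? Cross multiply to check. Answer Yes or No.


Cross multiply to check 33/9 = 11/3
Left cross product: 33 * 3 = 99
Right cross product: 9 * 11 = 99
99 = 99
Equal, so proportions match => Yes

Yes


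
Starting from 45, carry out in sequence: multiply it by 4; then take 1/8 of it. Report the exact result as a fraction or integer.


Start with 45.
Step 1: Multiply by 4: 45 * 4 = 180
Step 2: Take 1/8: 180 * 1/8 = 45/2
Final result = 45/2

45/2


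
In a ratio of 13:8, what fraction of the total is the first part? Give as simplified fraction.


Total parts = 13 + 8 = 21
First part fraction = 13/21
Simplify: 13/21 = 13/21

13/21


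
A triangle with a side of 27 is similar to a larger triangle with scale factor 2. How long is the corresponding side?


Similar triangles have proportional sides
Scale factor = 2
Smaller side = 27
Corresponding larger side = 27 * 2
= 54

54


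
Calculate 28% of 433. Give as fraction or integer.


Compute 28% of 433
Convert percentage: 28% = 28/100
Multiply: 433 * 28/100
= 12124/100
= 3031/25

3031/25


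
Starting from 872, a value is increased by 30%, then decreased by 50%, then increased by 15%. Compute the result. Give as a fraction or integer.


Start: 872
Step 1: increase by 30% => multiply by 130/100
  872 * 130/100 = 5668/5
Step 2: decrease by 50% => multiply by 50/100
  5668/5 * 50/100 = 2834/5
Step 3: increase by 15% => multiply by 115/100
  2834/5 * 115/100 = 32591/50
Final value = 32591/50

32591/50


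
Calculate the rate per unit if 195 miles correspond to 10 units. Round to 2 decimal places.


Total miles = 195
Number of units = 10
Unit rate = 195 / 10
= 19.50 miles per unit

19.50


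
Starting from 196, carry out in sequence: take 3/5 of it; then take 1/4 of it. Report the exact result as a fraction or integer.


Start with 196.
Step 1: Take 3/5: 196 * 3/5 = 588/5
Step 2: Take 1/4: 588/5 * 1/4 = 147/5
Final result = 147/5

147/5


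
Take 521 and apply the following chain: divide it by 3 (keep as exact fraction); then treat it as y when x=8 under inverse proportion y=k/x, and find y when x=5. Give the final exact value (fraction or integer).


Start with 521.
Step 1: Divide by 3: 521 / 3 = 521/3
Step 2: Inverse prop: k = (521/3)*8; new y = k/5 = 521/3*8/5 = 4168/15
Final result = 4168/15

4168/15


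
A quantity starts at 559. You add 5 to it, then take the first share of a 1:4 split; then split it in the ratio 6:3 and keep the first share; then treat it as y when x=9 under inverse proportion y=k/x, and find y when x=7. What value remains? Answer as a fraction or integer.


Start with 559.
Step 1: Add 5: 559+5=564; split 1:4 first = 564*1/5 = 564/5
Step 2: Split 6:3, first share = 564/5 * 6/9 = 376/5
Step 3: Inverse prop: k = (376/5)*9; new y = k/7 = 376/5*9/7 = 3384/35
Final result = 3384/35

3384/35


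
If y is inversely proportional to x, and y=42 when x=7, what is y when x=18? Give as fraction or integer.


Inverse proportion: y = k/x
Find k: k = 7 * 42 = 294
Compute y at x=18: y = 294/18
y = 49/3

49/3


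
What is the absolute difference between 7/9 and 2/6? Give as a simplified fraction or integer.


Simplify: 7/9 = 7/9 and 2/6 = 1/3
Find common denominator: LCD = 9
Convert: 7/9 and 3/9
Difference = |7 - 3|/9 = 4/9
Simplified = 4/9

4/9


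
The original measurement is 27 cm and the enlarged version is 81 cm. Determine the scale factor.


Original length = 27 cm
Scaled length = 81 cm
Scale factor = 81 / 27
= 3

3


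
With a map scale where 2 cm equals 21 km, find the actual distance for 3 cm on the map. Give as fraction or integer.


Map scale: 2 cm = 21 km
Measured distance on map = 3 cm
Set up proportion: 3 * 21 / 2
= 63 / 2
= 63/2 km

63/2


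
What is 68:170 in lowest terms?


Find GCD(68, 170)
GCD = 34
Divide both by 34: 68/34 = 2, 170/34 = 5
Simplified ratio = 2:5

2:5


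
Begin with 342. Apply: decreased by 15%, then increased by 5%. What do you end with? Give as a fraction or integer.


Start: 342
Step 1: decrease by 15% => multiply by 85/100
  342 * 85/100 = 2907/10
Step 2: increase by 5% => multiply by 105/100
  2907/10 * 105/100 = 61047/200
Final value = 61047/200

61047/200


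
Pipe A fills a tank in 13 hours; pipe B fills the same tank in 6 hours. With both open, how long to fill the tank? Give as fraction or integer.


Rate of A = 1/13 job per hour
Rate of B = 1/6 job per hour
Combined rate = 1/13 + 1/6
Find common denominator: (6 + 13)/(13*6) = 19/78
Combined rate = 19/78 job per hour
Time together = 1 / (19/78) = 78/19 hours

78/19


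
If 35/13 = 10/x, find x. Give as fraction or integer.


Setting up: 35/13 = 10/x
Cross multiply: 35 * x = 13 * 10
35x = 130
x = 130/35
x = 26/7

26/7


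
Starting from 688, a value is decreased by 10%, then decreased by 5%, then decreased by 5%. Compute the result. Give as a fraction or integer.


Start: 688
Step 1: decrease by 10% => multiply by 90/100
  688 * 90/100 = 3096/5
Step 2: decrease by 5% => multiply by 95/100
  3096/5 * 95/100 = 14706/25
Step 3: decrease by 5% => multiply by 95/100
  14706/25 * 95/100 = 139707/250
Final value = 139707/250

139707/250


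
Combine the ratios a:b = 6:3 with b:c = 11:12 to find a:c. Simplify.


Given a:b = 6:3 and b:c = 11:12
Make b consistent. Multiply first ratio by 11: a:b = 66:33
Multiply second ratio by 3: b:c = 33:36
Now b = 33 in both, so a:b:c = 66:33:36
Therefore a:c = 66:36
Simplify by GCD: a:c = 11:6

11:6


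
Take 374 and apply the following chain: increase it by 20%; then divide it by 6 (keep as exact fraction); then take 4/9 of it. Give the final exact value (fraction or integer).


Start with 374.
Step 1: Increase by 20%: 374 * 120/100 = 2244/5
Step 2: Divide by 6: 2244/5 / 6 = 374/5
Step 3: Take 4/9: 374/5 * 4/9 = 1496/45
Final result = 1496/45

1496/45


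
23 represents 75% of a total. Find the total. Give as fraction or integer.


Given: 23 is 75% of the whole
Set up: 23 = 75/100 * whole
whole = 23 * 100 / 75
whole = 2300 / 75
whole = 92/3

92/3


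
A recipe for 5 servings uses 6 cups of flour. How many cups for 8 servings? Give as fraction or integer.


Original: 6 cups for 5 servings
Target servings = 8
Scaling factor = 8/5
New amount = 6 * 8/5
= 48/5
= 48/5 cups

48/5


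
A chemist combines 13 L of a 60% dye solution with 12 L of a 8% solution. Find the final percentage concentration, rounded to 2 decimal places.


Solute in mixture 1 = 60% of 13 L = 13*60/100 = 39/5 L
Solute in mixture 2 = 8% of 12 L = 12*8/100 = 24/25 L
Total solute = 39/5 + 24/25 = 219/25 L
Total volume = 13 + 12 = 25 L
Final concentration = 219/25/25 * 100 = 35.04%

35.04


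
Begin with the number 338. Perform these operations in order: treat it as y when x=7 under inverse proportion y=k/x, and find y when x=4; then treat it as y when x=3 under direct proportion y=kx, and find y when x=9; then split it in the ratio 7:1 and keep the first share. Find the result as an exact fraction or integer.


Start with 338.
Step 1: Inverse prop: k = (338)*7; new y = k/4 = 338*7/4 = 1183/2
Step 2: Direct prop: k = (1183/2)/3; new y = k*9 = 1183/2*9/3 = 3549/2
Step 3: Split 7:1, first share = 3549/2 * 7/8 = 24843/16
Final result = 24843/16

24843/16


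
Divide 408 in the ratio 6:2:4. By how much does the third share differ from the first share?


Total parts = 6 + 2 + 4 = 12
Value per part = 408 / 12 = 34
Shares: 6*34=204, 2*34=68, 4*34=136
Third share = 136, first share = 204
Difference = |136 - 204| = 68

68
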